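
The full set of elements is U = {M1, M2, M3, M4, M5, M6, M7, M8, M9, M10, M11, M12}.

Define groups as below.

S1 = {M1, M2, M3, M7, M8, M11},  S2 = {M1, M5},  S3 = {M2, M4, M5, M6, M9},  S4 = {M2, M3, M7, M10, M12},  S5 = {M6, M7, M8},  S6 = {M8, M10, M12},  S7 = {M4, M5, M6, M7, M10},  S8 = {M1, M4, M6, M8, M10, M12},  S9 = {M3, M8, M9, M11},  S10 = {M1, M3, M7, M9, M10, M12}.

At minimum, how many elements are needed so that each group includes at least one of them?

The 3 elements {M5, M7, M8} hit every group.
No choice of 2 elements meets every group, so 3 is the minimum.

3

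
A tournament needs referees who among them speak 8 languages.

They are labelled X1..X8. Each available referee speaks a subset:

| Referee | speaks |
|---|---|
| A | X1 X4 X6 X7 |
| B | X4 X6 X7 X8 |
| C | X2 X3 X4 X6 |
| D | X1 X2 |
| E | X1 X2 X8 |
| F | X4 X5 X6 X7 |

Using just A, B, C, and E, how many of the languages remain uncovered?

1

Union of A, B, C, E = {X1, X2, X3, X4, X6, X7, X8}.
Not covered: X5 — 1 language.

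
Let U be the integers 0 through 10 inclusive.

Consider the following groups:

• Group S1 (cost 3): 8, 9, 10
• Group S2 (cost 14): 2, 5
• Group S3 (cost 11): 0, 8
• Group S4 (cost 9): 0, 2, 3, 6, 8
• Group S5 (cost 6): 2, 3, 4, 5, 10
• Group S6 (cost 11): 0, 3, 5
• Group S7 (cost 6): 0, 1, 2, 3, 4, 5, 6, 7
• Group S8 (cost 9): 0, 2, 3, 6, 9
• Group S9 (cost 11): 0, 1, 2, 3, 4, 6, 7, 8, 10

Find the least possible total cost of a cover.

9

S1, S7 together cover every element (S1 ∪ S7 = {0, 1, 2, 3, 4, 5, 6, 7, 8, 9, 10}); total cost 3 + 6 = 9.
No covering selection has total cost below 9.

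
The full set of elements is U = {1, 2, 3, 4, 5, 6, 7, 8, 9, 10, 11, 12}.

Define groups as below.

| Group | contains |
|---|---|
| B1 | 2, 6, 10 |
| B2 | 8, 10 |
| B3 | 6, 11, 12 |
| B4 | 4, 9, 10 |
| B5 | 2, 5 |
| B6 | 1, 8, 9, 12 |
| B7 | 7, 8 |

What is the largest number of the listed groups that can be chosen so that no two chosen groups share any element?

4

B3, B4, B5, B7 are pairwise disjoint (B3={6,11,12}; B4={4,9,10}; B5={2,5}; B7={7,8}).
Every remaining group overlaps one of these, and no 5 of the listed groups are pairwise disjoint, so 4 is the maximum.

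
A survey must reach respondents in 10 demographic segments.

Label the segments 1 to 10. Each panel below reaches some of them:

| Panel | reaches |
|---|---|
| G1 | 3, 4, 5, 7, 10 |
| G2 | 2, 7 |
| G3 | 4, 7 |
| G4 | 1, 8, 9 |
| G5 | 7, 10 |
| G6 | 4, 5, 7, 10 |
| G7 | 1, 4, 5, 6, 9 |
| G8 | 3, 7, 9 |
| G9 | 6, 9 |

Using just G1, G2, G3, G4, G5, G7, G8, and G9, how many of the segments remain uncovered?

0

Union of G1, G2, G3, G4, G5, G7, G8, G9 = {1, 2, 3, 4, 5, 6, 7, 8, 9, 10} — that's every segment, so 0 are uncovered.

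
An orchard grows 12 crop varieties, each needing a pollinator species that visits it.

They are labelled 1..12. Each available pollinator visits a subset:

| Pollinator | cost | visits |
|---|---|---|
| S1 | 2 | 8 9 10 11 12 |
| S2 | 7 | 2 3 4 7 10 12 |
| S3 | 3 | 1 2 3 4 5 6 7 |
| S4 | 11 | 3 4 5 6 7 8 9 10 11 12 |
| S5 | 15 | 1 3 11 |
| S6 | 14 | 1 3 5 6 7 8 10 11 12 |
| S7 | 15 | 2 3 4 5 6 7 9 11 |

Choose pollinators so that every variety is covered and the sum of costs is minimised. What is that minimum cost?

5

S1, S3 together cover every variety (S1 ∪ S3 = {1, 2, 3, 4, 5, 6, 7, 8, 9, 10, 11, 12}); total cost 2 + 3 = 5.
No covering selection has total cost below 5.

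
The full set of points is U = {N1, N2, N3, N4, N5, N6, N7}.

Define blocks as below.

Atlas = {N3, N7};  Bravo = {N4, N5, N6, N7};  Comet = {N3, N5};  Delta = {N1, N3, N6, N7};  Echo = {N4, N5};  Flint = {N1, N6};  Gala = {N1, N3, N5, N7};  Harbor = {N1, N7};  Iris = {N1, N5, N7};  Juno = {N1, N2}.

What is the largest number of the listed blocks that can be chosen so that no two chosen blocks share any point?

Atlas, Echo, Flint are pairwise disjoint (Atlas={N3,N7}; Echo={N4,N5}; Flint={N1,N6}).
Every remaining block overlaps one of these, and no 4 of the listed blocks are pairwise disjoint, so 3 is the maximum.

3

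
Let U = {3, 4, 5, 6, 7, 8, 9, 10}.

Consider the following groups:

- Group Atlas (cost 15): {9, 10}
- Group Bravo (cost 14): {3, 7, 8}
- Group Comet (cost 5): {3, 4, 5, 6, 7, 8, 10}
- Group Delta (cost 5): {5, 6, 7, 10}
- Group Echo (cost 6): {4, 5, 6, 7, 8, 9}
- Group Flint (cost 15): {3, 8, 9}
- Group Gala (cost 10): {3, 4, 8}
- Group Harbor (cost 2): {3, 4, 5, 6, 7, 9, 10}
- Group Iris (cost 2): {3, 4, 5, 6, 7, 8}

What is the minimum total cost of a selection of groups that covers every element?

4

Harbor, Iris together cover every element (Harbor ∪ Iris = {3, 4, 5, 6, 7, 8, 9, 10}); total cost 2 + 2 = 4.
No covering selection has total cost below 4.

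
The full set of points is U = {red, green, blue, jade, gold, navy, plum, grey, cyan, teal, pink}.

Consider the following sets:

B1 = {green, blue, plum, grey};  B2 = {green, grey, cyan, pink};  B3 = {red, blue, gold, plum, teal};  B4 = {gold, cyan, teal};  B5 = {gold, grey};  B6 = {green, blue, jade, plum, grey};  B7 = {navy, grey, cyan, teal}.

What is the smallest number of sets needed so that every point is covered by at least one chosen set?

B2 and B3 and B6 and B7 together: B2 ∪ B3 ∪ B6 ∪ B7 = {red, green, blue, jade, gold, navy, plum, grey, cyan, teal, pink} — every point is covered.
No 3 of the 7 sets cover everything (all 35 combinations miss at least one point), so 4 is optimal.

4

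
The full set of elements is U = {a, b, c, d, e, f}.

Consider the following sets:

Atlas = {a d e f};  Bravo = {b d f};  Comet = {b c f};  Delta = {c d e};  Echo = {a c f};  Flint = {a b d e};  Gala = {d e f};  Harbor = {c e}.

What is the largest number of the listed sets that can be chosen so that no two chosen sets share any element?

Bravo, Harbor are pairwise disjoint (Bravo={b,d,f}; Harbor={c,e}).
Every remaining set overlaps one of these, and no 3 of the listed sets are pairwise disjoint, so 2 is the maximum.

2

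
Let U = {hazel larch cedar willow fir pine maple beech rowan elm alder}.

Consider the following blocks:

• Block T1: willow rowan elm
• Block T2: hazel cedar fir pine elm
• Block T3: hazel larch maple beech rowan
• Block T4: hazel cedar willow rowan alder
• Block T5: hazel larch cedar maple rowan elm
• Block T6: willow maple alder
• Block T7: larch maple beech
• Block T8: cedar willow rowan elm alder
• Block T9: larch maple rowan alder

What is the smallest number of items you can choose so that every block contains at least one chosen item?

3

H = {larch, willow, elm} meets every block (each contains at least one member of H), and |H| = 3.
No choice of 2 items meets every block, so 3 is the minimum.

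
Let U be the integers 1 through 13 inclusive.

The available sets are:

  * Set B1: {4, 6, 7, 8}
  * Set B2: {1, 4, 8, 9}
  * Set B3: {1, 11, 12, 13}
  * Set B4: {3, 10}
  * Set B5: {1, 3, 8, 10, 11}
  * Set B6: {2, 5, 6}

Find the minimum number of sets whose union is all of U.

B1 and B2 and B3 and B4 and B6 together: B1 ∪ B2 ∪ B3 ∪ B4 ∪ B6 = {1, 2, 3, 4, 5, 6, 7, 8, 9, 10, 11, 12, 13} — every element is covered.
No 4 of the 6 sets cover everything (all 15 combinations miss at least one element), so 5 is optimal.

5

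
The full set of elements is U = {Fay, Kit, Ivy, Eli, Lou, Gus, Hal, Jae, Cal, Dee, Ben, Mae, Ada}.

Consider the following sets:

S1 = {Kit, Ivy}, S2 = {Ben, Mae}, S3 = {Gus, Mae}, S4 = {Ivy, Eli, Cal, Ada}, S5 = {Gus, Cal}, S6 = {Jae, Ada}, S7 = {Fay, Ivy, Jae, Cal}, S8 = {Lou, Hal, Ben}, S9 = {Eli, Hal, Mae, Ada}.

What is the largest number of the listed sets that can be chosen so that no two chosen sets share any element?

S1, S5, S6, S8 are pairwise disjoint (S1={Kit,Ivy}; S5={Gus,Cal}; S6={Jae,Ada}; S8={Lou,Hal,Ben}).
Every remaining set overlaps one of these, and no 5 of the listed sets are pairwise disjoint, so 4 is the maximum.

4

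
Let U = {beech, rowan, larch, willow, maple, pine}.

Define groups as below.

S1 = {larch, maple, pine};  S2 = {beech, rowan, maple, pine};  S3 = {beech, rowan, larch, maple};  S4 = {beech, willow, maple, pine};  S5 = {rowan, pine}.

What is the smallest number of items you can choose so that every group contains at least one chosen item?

H = {rowan, pine} meets every group (each contains at least one member of H), and |H| = 2.
No single item lies in every group, so at least 2 are needed and 2 is optimal.

2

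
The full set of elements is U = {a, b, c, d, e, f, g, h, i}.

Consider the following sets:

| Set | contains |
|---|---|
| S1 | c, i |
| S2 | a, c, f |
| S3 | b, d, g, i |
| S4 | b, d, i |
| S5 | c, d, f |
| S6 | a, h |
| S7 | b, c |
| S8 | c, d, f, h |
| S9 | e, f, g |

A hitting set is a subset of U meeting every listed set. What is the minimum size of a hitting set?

4

T = {c, d, f, h} meets every set (each contains at least one member of T), and |T| = 4.
No choice of 3 elements meets every set, so 4 is the minimum.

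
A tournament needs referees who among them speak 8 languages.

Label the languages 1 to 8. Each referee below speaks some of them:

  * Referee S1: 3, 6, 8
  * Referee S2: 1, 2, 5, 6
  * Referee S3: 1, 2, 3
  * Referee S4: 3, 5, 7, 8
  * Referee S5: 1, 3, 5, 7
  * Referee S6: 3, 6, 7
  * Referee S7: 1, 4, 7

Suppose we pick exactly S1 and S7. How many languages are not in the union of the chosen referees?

Union of S1, S7 = {1, 3, 4, 6, 7, 8}.
Not covered: 2, 5 — 2 languages.

2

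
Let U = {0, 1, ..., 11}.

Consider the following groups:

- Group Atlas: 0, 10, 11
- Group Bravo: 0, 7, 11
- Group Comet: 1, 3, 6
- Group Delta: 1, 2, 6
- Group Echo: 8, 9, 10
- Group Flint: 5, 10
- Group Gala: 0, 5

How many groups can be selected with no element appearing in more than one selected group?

3

Delta, Echo, Gala are pairwise disjoint (Delta={1,2,6}; Echo={8,9,10}; Gala={0,5}).
Every remaining group overlaps one of these, and no 4 of the listed groups are pairwise disjoint, so 3 is the maximum.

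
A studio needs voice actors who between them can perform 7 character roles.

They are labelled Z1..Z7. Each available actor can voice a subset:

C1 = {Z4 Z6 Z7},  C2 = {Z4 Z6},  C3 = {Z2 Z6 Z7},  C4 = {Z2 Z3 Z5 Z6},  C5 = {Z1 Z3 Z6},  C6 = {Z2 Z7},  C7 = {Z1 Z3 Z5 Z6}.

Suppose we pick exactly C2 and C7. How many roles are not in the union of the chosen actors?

2

Union of C2, C7 = {Z1, Z3, Z4, Z5, Z6}.
Not covered: Z2, Z7 — 2 roles.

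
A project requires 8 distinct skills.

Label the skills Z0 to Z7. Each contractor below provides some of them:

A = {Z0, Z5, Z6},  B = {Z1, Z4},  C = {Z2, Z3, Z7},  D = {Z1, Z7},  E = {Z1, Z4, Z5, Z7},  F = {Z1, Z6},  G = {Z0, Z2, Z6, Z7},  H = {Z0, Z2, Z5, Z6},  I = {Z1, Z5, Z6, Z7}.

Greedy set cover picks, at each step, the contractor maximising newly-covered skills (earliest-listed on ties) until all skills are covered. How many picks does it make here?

Greedy: pick E (covers 4 new) → pick G (covers 3 new) → pick C (covers 1 new). Total picks: 3.

3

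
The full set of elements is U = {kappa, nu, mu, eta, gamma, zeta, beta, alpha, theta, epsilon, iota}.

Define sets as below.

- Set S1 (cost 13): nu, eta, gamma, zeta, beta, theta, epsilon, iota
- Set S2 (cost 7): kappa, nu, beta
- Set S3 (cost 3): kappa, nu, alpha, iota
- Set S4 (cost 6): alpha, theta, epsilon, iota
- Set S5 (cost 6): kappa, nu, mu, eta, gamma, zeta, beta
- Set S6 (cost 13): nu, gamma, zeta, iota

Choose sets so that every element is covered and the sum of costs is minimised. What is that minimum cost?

12

S4, S5 together cover every element (S4 ∪ S5 = {kappa, nu, mu, eta, gamma, zeta, beta, alpha, theta, epsilon, iota}); total cost 6 + 6 = 12.
The greedy pick S3, S5, S4 costs 15; no covering selection beats 12.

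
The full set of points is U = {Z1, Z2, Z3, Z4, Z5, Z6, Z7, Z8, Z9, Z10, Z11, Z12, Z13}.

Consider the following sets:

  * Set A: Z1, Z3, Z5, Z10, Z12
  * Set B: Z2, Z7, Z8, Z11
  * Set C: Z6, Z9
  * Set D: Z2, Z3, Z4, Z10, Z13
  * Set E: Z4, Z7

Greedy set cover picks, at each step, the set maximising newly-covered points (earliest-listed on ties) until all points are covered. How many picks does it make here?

4

Greedy: pick A (covers 5 new) → pick B (covers 4 new) → pick C (covers 2 new) → pick D (covers 2 new). Total picks: 4.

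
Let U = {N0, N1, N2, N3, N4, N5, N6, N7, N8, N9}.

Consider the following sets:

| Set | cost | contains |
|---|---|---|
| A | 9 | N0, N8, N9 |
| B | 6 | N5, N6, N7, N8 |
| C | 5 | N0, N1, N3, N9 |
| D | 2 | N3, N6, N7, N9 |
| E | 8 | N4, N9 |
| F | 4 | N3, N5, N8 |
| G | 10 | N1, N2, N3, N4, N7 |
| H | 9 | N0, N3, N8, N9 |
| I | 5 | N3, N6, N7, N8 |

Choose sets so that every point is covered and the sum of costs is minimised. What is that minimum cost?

21

C, D, F, G together cover every point (C ∪ D ∪ F ∪ G = {N0, N1, N2, N3, N4, N5, N6, N7, N8, N9}); total cost 5 + 2 + 4 + 10 = 21.
No covering selection has total cost below 21.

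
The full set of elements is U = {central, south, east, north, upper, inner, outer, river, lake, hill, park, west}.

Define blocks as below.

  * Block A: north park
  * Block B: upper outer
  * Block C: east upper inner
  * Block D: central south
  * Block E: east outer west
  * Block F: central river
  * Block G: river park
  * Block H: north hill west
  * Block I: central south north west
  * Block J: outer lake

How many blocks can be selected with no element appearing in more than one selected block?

5

C, D, G, H, J are pairwise disjoint (C={east,upper,inner}; D={central,south}; G={river,park}; H={north,hill,west}; J={outer,lake}).
Every remaining block overlaps one of these, and no 6 of the listed blocks are pairwise disjoint, so 5 is the maximum.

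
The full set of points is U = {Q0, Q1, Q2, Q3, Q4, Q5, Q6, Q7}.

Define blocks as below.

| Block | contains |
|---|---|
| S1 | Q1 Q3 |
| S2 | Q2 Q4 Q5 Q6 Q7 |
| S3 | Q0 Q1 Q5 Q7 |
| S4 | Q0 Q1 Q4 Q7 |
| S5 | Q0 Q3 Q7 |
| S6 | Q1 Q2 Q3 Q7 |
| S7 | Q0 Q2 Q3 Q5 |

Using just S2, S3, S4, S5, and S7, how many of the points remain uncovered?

Union of S2, S3, S4, S5, S7 = {Q0, Q1, Q2, Q3, Q4, Q5, Q6, Q7} — that's every point, so 0 are uncovered.

0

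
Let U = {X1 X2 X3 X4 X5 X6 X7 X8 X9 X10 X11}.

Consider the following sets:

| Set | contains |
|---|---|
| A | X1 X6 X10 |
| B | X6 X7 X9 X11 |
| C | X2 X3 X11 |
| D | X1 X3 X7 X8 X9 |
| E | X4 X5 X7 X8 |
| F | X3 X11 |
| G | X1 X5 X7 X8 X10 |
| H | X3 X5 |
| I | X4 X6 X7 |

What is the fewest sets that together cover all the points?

4

Take {C, D, G, I}. Their union is {X1, X2, X3, X4, X5, X6, X7, X8, X9, X10, X11}, which is all 11 points.
No 3 of the 9 sets cover everything (all 84 combinations miss at least one point), so 4 is optimal.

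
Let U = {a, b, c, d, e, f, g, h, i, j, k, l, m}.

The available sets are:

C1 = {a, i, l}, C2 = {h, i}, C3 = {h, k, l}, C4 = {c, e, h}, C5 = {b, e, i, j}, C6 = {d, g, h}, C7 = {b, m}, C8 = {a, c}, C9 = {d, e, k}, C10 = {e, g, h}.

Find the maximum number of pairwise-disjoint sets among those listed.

4

C2, C7, C8, C9 are pairwise disjoint (C2={h,i}; C7={b,m}; C8={a,c}; C9={d,e,k}).
Every remaining set overlaps one of these, and no 5 of the listed sets are pairwise disjoint, so 4 is the maximum.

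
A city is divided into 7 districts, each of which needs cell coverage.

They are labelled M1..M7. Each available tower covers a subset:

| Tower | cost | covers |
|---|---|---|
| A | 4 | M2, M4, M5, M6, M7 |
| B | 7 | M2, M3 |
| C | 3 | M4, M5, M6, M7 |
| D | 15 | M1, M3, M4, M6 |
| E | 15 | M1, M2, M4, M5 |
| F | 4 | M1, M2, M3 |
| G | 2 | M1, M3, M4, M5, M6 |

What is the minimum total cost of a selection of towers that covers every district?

6

A, G together cover every district (A ∪ G = {M1, M2, M3, M4, M5, M6, M7}); total cost 4 + 2 = 6.
No covering selection has total cost below 6.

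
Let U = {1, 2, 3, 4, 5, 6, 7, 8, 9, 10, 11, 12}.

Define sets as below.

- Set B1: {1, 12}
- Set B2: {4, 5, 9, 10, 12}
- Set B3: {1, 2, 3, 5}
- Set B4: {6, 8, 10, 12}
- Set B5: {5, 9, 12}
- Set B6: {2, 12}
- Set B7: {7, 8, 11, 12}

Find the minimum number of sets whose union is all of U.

4

Take {B2, B3, B4, B7}. Their union is {1, 2, 3, 4, 5, 6, 7, 8, 9, 10, 11, 12}, which is all 12 items.
Only B2 contains 4, so B2 is forced; the remaining 7 items need at least 3 more sets (each remaining set adds at most 3) — so at least 4 sets are needed, and 4 is optimal.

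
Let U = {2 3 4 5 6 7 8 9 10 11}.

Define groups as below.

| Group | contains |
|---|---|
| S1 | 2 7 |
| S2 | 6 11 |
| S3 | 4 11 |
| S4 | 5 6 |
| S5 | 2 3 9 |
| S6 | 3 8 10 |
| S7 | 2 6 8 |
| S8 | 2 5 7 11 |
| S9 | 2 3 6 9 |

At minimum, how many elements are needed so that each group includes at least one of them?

4

The 4 elements {2, 3, 6, 11} hit every group.
The groups S1, S3, S4, S6 are pairwise disjoint, so any hitting set needs a separate element for each — at least 4. Hence 4 is optimal.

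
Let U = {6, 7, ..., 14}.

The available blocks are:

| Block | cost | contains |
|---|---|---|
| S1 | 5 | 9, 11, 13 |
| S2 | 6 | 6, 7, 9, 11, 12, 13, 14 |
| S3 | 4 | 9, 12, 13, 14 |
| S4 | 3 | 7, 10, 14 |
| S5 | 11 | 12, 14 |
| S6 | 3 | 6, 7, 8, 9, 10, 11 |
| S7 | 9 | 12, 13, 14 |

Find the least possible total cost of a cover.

7

S3, S6 together cover every element (S3 ∪ S6 = {6, 7, 8, 9, 10, 11, 12, 13, 14}); total cost 4 + 3 = 7.
No covering selection has total cost below 7.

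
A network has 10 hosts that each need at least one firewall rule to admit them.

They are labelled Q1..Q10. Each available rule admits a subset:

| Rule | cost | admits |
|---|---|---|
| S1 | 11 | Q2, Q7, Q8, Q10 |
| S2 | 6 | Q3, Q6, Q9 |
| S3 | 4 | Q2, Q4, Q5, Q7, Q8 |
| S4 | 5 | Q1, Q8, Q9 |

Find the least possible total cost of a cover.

26

S1, S2, S3, S4 together cover every host (S1 ∪ S2 ∪ S3 ∪ S4 = {Q1, Q2, Q3, Q4, Q5, Q6, Q7, Q8, Q9, Q10}); total cost 11 + 6 + 4 + 5 = 26.
No covering selection has total cost below 26.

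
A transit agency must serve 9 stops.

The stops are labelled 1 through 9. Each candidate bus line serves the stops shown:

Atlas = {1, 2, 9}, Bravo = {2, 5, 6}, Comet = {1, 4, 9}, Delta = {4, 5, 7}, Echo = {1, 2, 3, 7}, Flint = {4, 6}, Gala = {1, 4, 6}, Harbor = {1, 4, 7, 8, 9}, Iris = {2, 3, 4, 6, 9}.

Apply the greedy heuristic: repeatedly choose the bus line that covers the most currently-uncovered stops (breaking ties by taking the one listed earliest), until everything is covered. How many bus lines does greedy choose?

3

Greedy: pick Harbor (covers 5 new) → pick Bravo (covers 3 new) → pick Echo (covers 1 new). Total picks: 3.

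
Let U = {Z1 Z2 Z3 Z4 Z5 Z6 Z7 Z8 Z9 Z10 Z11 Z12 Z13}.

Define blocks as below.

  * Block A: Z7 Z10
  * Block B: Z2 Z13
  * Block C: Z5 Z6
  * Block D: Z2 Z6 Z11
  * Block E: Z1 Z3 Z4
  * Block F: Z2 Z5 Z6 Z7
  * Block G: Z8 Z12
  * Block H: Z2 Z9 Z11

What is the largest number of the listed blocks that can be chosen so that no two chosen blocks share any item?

A, B, C, E, G are pairwise disjoint (A={Z7,Z10}; B={Z2,Z13}; C={Z5,Z6}; E={Z1,Z3,Z4}; G={Z8,Z12}).
Every remaining block overlaps one of these, and no 6 of the listed blocks are pairwise disjoint, so 5 is the maximum.

5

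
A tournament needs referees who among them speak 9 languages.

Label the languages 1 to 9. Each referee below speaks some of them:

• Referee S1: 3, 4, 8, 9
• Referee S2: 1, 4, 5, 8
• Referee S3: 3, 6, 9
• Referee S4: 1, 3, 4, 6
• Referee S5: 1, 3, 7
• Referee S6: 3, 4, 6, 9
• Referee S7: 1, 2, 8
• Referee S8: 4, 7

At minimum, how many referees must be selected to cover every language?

4

Take {S2, S6, S7, S8}. Their union is {1, 2, 3, 4, 5, 6, 7, 8, 9}, which is all 9 languages.
No 3 of the 8 referees cover everything (all 56 combinations miss at least one language), so 4 is optimal.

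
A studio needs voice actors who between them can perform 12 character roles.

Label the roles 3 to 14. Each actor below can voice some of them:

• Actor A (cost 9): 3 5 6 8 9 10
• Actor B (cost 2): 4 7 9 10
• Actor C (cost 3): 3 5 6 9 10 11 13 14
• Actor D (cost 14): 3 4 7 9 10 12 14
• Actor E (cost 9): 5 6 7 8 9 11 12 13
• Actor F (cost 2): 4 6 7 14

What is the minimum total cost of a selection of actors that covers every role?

B, C, E together cover every role (B ∪ C ∪ E = {3, 4, 5, 6, 7, 8, 9, 10, 11, 12, 13, 14}); total cost 2 + 3 + 9 = 14.
No covering selection has total cost below 14.

14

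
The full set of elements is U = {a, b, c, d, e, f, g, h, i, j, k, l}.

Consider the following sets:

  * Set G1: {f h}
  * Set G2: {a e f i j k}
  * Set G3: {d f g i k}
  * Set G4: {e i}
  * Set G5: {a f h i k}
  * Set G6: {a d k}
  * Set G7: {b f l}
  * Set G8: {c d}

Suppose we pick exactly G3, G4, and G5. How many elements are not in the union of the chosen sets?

Union of G3, G4, G5 = {a, d, e, f, g, h, i, k}.
Not covered: b, c, j, l — 4 elements.

4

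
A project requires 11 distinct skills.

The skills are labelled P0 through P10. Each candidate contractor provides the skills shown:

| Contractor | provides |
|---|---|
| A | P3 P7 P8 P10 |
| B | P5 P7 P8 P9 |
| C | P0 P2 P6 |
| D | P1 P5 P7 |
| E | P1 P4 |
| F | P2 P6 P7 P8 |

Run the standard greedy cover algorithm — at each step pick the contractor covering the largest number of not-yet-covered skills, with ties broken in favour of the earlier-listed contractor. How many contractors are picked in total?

Greedy: pick A (covers 4 new) → pick C (covers 3 new) → pick B (covers 2 new) → pick E (covers 2 new). Total picks: 4.

4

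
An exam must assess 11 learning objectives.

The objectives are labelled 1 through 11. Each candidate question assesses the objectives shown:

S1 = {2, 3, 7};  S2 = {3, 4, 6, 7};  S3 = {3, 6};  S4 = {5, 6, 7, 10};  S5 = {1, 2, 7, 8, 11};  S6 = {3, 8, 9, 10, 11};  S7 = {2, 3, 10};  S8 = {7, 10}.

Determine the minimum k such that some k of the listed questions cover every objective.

S2 and S4 and S5 and S6 together: S2 ∪ S4 ∪ S5 ∪ S6 = {1, 2, 3, 4, 5, 6, 7, 8, 9, 10, 11} — every objective is covered.
No 3 of the 8 questions cover everything (all 56 combinations miss at least one objective), so 4 is optimal.

4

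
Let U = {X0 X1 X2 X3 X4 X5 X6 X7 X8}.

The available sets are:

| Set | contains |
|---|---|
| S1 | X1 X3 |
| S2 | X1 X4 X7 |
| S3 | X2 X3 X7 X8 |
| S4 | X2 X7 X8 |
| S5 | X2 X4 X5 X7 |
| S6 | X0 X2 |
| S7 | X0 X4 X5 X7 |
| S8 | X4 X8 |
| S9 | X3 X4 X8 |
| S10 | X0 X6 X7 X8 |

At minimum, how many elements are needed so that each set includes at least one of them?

H = {X2, X3, X7, X8} meets every set (each contains at least one member of H), and |H| = 4.
No choice of 3 elements meets every set, so 4 is the minimum.

4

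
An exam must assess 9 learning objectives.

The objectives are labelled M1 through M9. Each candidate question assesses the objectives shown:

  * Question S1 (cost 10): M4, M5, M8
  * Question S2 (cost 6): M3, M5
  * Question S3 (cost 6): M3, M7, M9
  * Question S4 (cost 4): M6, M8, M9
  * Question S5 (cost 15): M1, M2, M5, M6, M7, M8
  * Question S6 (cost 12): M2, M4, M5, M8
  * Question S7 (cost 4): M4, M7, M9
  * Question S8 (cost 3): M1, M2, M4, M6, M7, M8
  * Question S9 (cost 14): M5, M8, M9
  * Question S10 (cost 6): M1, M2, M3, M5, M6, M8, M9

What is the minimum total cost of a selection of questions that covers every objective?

9

S8, S10 together cover every objective (S8 ∪ S10 = {M1, M2, M3, M4, M5, M6, M7, M8, M9}); total cost 3 + 6 = 9.
No covering selection has total cost below 9.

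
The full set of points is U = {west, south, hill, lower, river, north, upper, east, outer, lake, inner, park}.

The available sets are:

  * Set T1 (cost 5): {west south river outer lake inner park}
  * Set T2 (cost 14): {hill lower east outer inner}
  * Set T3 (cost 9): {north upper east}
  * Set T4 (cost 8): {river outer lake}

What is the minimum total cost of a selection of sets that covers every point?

28

T1, T2, T3 together cover every point (T1 ∪ T2 ∪ T3 = {west, south, hill, lower, river, north, upper, east, outer, lake, inner, park}); total cost 5 + 14 + 9 = 28.
No covering selection has total cost below 28.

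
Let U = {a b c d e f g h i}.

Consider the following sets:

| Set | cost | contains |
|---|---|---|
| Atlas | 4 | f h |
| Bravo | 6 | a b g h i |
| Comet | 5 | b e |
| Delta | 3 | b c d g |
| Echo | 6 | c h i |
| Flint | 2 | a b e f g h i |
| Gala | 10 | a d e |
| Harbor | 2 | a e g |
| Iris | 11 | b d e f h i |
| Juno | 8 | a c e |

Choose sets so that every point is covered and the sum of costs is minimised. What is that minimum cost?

5

Delta, Flint together cover every point (Delta ∪ Flint = {a, b, c, d, e, f, g, h, i}); total cost 3 + 2 = 5.
No covering selection has total cost below 5.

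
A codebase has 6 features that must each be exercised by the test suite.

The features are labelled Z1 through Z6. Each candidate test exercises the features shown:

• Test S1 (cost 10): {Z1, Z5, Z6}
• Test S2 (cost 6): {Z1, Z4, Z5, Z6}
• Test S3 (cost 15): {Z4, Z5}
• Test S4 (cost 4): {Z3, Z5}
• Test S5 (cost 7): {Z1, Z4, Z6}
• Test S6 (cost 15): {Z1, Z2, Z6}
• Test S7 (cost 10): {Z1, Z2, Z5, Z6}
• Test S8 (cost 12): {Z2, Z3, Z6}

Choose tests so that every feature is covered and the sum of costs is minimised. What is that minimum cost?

18

S2, S8 together cover every feature (S2 ∪ S8 = {Z1, Z2, Z3, Z4, Z5, Z6}); total cost 6 + 12 = 18.
The greedy pick S2, S4, S7 costs 20; no covering selection beats 18.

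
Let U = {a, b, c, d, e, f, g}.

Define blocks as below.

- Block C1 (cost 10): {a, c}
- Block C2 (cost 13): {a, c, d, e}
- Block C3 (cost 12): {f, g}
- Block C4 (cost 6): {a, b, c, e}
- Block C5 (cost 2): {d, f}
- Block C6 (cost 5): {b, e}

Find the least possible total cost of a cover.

C3, C4, C5 together cover every item (C3 ∪ C4 ∪ C5 = {a, b, c, d, e, f, g}); total cost 12 + 6 + 2 = 20.
No covering selection has total cost below 20.

20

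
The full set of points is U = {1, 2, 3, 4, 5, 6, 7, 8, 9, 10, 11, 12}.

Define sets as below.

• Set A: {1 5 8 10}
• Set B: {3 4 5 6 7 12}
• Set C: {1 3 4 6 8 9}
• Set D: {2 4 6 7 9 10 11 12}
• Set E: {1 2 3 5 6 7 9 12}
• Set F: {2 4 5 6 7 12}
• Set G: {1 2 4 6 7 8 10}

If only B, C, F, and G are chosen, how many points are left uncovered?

1

Union of B, C, F, G = {1, 2, 3, 4, 5, 6, 7, 8, 9, 10, 12}.
Not covered: 11 — 1 point.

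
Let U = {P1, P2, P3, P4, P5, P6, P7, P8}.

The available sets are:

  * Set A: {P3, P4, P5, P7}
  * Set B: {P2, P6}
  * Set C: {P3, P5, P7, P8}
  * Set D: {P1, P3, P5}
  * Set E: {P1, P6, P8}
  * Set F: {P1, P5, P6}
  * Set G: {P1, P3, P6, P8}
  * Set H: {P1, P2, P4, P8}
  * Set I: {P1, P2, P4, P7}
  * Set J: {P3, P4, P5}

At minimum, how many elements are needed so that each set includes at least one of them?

Take T = {P1, P2, P5}. Each listed set contains at least one of these, so T is a hitting set of size 3.
No choice of 2 elements meets every set, so 3 is the minimum.

3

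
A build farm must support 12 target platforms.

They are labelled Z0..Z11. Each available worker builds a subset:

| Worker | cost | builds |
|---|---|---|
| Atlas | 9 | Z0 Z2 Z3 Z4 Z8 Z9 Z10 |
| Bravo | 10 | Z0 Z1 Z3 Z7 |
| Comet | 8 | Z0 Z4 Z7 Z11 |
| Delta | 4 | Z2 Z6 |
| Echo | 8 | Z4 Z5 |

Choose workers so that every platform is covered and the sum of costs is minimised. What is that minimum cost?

39

Atlas, Bravo, Comet, Delta, Echo together cover every platform (Atlas ∪ Bravo ∪ Comet ∪ Delta ∪ Echo = {Z0, Z1, Z2, Z3, Z4, Z5, Z6, Z7, Z8, Z9, Z10, Z11}); total cost 9 + 10 + 8 + 4 + 8 = 39.
No covering selection has total cost below 39.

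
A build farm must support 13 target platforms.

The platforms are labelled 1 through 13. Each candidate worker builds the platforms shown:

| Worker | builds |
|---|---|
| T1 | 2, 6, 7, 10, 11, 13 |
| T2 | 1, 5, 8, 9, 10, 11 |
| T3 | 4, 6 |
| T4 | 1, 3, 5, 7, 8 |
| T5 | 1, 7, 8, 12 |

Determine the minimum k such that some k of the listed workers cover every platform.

Take {T1, T2, T3, T4, T5}. Their union is {1, 2, 3, 4, 5, 6, 7, 8, 9, 10, 11, 12, 13}, which is all 13 platforms.
No 4 of the 5 workers cover everything (all 5 combinations miss at least one platform), so 5 is optimal.

5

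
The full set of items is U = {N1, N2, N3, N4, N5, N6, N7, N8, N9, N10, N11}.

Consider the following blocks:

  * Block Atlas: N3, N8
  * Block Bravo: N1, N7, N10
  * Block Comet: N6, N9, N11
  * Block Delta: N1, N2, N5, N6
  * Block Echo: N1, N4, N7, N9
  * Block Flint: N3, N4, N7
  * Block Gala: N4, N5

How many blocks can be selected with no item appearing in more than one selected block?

Atlas, Bravo, Comet, Gala are pairwise disjoint (Atlas={N3,N8}; Bravo={N1,N7,N10}; Comet={N6,N9,N11}; Gala={N4,N5}).
Every remaining block overlaps one of these, and no 5 of the listed blocks are pairwise disjoint, so 4 is the maximum.

4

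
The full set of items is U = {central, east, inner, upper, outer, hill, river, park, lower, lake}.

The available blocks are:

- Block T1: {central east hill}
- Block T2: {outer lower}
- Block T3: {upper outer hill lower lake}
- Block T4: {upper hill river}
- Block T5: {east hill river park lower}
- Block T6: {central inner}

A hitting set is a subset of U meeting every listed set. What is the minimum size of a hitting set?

3

H = {central, hill, lower} meets every block (each contains at least one member of H), and |H| = 3.
The blocks T2, T4, T6 are pairwise disjoint, so any hitting set needs a separate item for each — at least 3. Hence 3 is optimal.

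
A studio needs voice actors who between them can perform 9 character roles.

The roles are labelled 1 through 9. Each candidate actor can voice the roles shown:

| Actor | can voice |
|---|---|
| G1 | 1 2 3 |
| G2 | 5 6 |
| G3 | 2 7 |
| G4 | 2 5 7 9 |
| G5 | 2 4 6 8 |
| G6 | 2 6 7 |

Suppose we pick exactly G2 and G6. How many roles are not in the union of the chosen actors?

5

Union of G2, G6 = {2, 5, 6, 7}.
Not covered: 1, 3, 4, 8, 9 — 5 roles.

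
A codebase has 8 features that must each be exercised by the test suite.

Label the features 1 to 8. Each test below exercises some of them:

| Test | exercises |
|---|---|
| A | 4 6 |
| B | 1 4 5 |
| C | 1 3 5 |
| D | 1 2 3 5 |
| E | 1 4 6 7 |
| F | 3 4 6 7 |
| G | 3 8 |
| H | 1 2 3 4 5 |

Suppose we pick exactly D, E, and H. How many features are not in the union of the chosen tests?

1

Union of D, E, H = {1, 2, 3, 4, 5, 6, 7}.
Not covered: 8 — 1 feature.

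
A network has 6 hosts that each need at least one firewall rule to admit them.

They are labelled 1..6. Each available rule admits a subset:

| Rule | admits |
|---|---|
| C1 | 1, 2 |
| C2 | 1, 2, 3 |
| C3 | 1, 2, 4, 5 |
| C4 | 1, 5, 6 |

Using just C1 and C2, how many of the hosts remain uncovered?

Union of C1, C2 = {1, 2, 3}.
Not covered: 4, 5, 6 — 3 hosts.

3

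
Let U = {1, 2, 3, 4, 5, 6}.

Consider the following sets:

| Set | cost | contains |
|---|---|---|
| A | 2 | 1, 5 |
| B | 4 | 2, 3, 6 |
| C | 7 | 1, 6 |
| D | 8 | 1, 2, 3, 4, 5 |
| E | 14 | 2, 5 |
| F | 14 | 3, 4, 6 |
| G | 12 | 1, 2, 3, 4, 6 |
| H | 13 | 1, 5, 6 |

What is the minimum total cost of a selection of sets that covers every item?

B, D together cover every item (B ∪ D = {1, 2, 3, 4, 5, 6}); total cost 4 + 8 = 12.
The greedy pick A, B, D costs 14; no covering selection beats 12.

12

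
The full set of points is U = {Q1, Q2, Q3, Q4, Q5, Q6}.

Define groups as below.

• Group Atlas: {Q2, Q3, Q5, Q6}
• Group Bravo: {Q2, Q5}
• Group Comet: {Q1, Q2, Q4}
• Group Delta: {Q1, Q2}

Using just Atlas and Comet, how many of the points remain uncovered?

0

Union of Atlas, Comet = {Q1, Q2, Q3, Q4, Q5, Q6} — that's every point, so 0 are uncovered.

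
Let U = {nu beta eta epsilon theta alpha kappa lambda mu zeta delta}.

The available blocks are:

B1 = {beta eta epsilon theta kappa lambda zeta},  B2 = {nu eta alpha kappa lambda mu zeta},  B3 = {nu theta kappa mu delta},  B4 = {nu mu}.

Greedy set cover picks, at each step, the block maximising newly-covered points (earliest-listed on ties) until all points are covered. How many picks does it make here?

Greedy: pick B1 (covers 7 new) → pick B2 (covers 3 new) → pick B3 (covers 1 new). Total picks: 3.

3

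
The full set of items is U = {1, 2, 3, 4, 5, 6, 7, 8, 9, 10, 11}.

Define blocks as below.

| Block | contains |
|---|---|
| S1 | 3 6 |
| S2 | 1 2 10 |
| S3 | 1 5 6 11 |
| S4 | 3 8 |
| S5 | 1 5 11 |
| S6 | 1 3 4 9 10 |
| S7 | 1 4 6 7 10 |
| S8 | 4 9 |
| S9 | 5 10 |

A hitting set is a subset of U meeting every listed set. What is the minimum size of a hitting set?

4

Take H = {1, 3, 4, 10}. Each listed block contains at least one of these, so H is a hitting set of size 4.
No choice of 3 items meets every block, so 4 is the minimum.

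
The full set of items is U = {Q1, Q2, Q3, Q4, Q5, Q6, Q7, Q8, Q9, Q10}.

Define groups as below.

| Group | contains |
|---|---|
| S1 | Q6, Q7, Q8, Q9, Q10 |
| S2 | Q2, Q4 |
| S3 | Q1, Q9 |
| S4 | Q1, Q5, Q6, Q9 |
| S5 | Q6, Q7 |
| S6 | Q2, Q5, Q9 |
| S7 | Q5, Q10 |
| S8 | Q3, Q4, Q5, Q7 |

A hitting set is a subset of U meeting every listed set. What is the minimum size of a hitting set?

The 4 items {Q4, Q6, Q9, Q10} hit every group.
The groups S2, S3, S5, S7 are pairwise disjoint, so any hitting set needs a separate item for each — at least 4. Hence 4 is optimal.

4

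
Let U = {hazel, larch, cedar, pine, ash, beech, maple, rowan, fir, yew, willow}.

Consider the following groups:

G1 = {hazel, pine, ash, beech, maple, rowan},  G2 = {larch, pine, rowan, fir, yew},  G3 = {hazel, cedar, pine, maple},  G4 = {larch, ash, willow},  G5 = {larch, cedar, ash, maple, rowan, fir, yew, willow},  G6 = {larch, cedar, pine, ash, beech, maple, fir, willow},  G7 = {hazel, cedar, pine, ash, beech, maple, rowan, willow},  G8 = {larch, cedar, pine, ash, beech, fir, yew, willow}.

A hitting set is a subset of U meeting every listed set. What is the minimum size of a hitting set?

Take H = {larch, maple}. Each listed group contains at least one of these, so H is a hitting set of size 2.
The groups G3, G4 are pairwise disjoint, so any hitting set needs a separate point for each — at least 2. Hence 2 is optimal.

2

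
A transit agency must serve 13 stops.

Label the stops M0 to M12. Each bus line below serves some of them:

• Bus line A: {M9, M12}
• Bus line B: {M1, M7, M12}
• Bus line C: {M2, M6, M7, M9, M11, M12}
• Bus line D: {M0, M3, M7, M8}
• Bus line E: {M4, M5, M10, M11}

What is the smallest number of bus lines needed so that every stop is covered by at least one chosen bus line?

B and C and D and E together: B ∪ C ∪ D ∪ E = {M0, M1, M2, M3, M4, M5, M6, M7, M8, M9, M10, M11, M12} — every stop is covered.
Only B contains M1, so B is forced; the remaining 10 stops need at least 3 more bus lines (each remaining bus line adds at most 4) — so at least 4 bus lines are needed, and 4 is optimal.

4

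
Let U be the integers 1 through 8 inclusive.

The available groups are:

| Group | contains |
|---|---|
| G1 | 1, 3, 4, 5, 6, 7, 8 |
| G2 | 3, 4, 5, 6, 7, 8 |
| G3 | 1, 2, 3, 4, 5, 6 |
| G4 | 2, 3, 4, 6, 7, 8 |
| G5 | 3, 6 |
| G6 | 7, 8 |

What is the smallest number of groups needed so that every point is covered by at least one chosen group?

2

G3 and G4 cover everything between them: the union {1, 2, 3, 4, 5, 6, 7, 8} is all of U.
No single group has all 8 points (the largest, G1, has 7), so 2 is optimal.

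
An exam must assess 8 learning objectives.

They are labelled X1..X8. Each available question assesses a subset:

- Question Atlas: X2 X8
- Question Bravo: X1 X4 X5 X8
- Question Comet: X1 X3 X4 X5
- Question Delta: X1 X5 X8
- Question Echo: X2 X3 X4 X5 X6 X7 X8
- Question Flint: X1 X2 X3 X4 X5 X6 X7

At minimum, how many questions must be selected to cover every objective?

Echo and Flint together: Echo ∪ Flint = {X1, X2, X3, X4, X5, X6, X7, X8} — every objective is covered.
No single question has all 8 objectives (the largest, Echo, has 7), so 2 is optimal.

2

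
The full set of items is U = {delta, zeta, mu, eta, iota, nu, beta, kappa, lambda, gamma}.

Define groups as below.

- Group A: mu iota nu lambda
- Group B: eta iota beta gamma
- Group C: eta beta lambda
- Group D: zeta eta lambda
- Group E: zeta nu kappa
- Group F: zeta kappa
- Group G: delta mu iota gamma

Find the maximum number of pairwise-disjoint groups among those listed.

C, E, G are pairwise disjoint (C={eta,beta,lambda}; E={zeta,nu,kappa}; G={delta,mu,iota,gamma}).
Every remaining group overlaps one of these, and no 4 of the listed groups are pairwise disjoint, so 3 is the maximum.

3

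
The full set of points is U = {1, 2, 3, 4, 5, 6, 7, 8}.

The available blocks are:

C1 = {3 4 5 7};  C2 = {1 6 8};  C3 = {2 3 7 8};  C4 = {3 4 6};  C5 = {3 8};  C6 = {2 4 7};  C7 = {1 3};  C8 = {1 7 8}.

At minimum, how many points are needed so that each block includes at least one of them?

The 3 points {3, 7, 8} hit every block.
No choice of 2 points meets every block, so 3 is the minimum.

3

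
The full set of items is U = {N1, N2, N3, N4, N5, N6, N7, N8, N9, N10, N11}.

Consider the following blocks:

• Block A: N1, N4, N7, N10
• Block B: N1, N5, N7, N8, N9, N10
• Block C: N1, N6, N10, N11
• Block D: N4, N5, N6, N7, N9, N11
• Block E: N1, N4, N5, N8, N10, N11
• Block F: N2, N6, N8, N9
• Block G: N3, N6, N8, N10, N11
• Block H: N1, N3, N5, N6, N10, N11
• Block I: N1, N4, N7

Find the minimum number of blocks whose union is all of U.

A, F, and H cover everything between them: the union {N1, N2, N3, N4, N5, N6, N7, N8, N9, N10, N11} is all of U.
Only F contains N2, so F is forced; the remaining 7 items need at least 2 more blocks (each remaining block adds at most 5) — so at least 3 blocks are needed, and 3 is optimal.

3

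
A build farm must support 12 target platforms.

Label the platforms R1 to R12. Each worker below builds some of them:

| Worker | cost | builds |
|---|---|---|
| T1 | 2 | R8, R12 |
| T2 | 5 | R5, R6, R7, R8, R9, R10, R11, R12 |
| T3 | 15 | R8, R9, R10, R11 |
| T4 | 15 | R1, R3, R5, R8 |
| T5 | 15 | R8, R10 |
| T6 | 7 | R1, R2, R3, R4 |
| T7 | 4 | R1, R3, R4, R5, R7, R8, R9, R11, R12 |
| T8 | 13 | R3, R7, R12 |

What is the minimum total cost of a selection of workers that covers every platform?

12

T2, T6 together cover every platform (T2 ∪ T6 = {R1, R2, R3, R4, R5, R6, R7, R8, R9, R10, R11, R12}); total cost 5 + 7 = 12.
The greedy pick T7, T2, T6 costs 16; no covering selection beats 12.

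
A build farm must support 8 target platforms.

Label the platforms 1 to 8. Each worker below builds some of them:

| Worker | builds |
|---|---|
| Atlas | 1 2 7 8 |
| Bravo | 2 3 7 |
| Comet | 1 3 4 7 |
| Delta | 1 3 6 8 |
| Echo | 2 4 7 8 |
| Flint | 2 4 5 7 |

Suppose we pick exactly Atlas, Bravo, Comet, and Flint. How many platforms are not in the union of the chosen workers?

Union of Atlas, Bravo, Comet, Flint = {1, 2, 3, 4, 5, 7, 8}.
Not covered: 6 — 1 platform.

1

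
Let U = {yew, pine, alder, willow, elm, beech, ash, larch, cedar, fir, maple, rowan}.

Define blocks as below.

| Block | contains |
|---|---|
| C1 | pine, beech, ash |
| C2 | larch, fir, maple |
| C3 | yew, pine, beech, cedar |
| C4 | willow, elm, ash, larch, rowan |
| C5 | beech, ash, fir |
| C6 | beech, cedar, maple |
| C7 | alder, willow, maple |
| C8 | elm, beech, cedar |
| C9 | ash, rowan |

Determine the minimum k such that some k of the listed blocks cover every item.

4

Take {C3, C4, C5, C7}. Their union is {yew, pine, alder, willow, elm, beech, ash, larch, cedar, fir, maple, rowan}, which is all 12 items.
Only C7 contains alder, so C7 is forced; the remaining 9 items need at least 3 more blocks (each remaining block adds at most 4) — so at least 4 blocks are needed, and 4 is optimal.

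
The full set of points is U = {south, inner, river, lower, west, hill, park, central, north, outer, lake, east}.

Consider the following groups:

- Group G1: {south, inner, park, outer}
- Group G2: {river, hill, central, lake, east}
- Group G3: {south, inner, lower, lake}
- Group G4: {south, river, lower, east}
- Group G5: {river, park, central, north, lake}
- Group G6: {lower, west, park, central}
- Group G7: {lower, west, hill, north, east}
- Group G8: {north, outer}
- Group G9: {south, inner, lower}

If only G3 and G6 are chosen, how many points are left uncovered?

Union of G3, G6 = {south, inner, lower, west, park, central, lake}.
Not covered: river, hill, north, outer, east — 5 points.

5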